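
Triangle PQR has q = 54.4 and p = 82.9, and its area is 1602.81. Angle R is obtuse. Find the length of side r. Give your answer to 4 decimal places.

From area = ½·p·q·sin R, we get sin R = 2·area/(p·q) ≈ 0.71082.
Taking the obtuse solution, ∠R ≈ 134.70°.
Law of cosines then gives r ≈ 127.18.

127.1844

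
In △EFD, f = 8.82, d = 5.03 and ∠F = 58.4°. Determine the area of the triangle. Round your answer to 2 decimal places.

22.16

Law of sines: sin D = d·sin F/f ≈ 0.48574.
Since f ≥ d, only the acute value applies: ∠D ≈ 29.06°.
Then ∠E = 180° − ∠F − ∠D ≈ 92.54°.
Law of sines gives e = f·sin E/sin F ≈ 10.345.
Area = ½·f·d·sin E ≈ 22.161.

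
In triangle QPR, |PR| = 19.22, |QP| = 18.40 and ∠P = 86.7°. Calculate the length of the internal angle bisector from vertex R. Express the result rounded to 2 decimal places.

t_R ≈ 20.34

By the law of cosines, |RQ|² = |QP|² + |PR|² − 2·|QP|·|PR|·cos P = 667.25, so |RQ| ≈ 25.831.
Law of cosines again: cos R = (|PR|² + |RQ|² − |QP|²)/(2·|PR|·|RQ|) ≈ 0.70306, so ∠R ≈ 45.33°.
The bisector from R has length 2·|PR|·|RQ|·cos(∠R/2)/(|PR|+|RQ|) ≈ 20.339.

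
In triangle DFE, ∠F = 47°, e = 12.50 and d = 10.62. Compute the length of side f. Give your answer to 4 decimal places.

9.3789

By the law of cosines, f² = e² + d² − 2·e·d·cos F = 87.964, so f ≈ 9.3789.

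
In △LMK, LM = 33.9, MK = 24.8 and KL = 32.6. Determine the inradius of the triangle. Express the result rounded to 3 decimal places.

Semiperimeter s = (24.8 + 32.6 + 33.9)/2 = 45.65.
Heron's formula: area = √(45.65·20.85·13.05·11.75) ≈ 382.03.
Inradius = area/s = 382.03/45.65 ≈ 8.3687.

8.369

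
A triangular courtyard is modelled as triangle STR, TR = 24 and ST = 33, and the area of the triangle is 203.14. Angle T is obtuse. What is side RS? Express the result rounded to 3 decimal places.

54.997

From area = ½·ST·TR·sin T, we get sin T = 2·area/(ST·TR) ≈ 0.51298.
Taking the obtuse solution, ∠T ≈ 2.603 rad.
Law of cosines then gives RS ≈ 54.997.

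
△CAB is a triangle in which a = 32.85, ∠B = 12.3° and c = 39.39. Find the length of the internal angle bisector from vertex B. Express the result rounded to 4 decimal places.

35.6178

By the law of cosines, b² = c² + a² − 2·c·a·cos B = 102.18, so b ≈ 10.108.
The bisector from B has length 2·c·a·cos(∠B/2)/(c+a) ≈ 35.618.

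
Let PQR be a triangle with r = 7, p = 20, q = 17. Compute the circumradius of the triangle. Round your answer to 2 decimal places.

10.36

By the law of cosines, cos P = (q² + r² − p²) / (2·q·r) ≈ -0.26050, so ∠P ≈ 105.10°.
Circumradius = p/(2 sin P) ≈ 10.358.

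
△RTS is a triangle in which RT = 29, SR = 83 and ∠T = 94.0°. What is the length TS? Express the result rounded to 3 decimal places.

Law of sines: sin S = RT·sin T/SR ≈ 0.34855.
Since SR ≥ RT, only the acute value applies: ∠S ≈ 20.40°.
Then ∠R = 180° − ∠T − ∠S ≈ 65.60°.
Law of sines gives TS = SR·sin R/sin T ≈ 75.772.

75.772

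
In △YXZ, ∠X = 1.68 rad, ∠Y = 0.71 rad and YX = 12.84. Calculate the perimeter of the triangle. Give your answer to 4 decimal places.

The third angle is ∠Z = π − ∠Y − ∠X = 0.752 rad.
Law of sines: XZ = YX·sin Y/sin Z ≈ 12.258.
Law of sines: ZY = YX·sin X/sin Z ≈ 18.693.
Semiperimeter s = (12.258+18.693+12.84)/2 = 21.895.
Perimeter = 12.258 + 18.693 + 12.84 = 43.79.

perimeter ≈ 43.7904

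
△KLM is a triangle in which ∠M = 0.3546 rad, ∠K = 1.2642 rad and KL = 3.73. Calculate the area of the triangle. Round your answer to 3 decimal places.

19.079

The third angle is ∠L = π − ∠M − ∠K = 1.5228 rad.
Law of sines: LM = KL·sin K/sin M ≈ 10.242.
Law of sines: MK = KL·sin L/sin M ≈ 10.73.
Area = ½·KL·LM·sin L ≈ 19.079.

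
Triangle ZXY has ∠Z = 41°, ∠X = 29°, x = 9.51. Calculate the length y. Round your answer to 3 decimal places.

18.433

The third angle is ∠Y = 180° − ∠Z − ∠X = 110.00°.
Law of sines: y = x·sin Y/sin X ≈ 18.433.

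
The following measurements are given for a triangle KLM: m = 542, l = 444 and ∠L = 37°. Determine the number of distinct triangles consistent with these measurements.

m·sin L = 542·sin(37°) ≈ 326.2.
Since m sin L < l < m (326.2 < 444 < 542), two triangles exist.

2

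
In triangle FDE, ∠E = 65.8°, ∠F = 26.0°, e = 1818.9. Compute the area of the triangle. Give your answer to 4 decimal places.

The third angle is ∠D = 180° − ∠E − ∠F = 88.20°.
Law of sines: f = e·sin F/sin E ≈ 874.18.
Law of sines: d = e·sin D/sin E ≈ 1993.2.
Area = ½·e·f·sin D ≈ 7.9463e+05.

area ≈ 794626.8342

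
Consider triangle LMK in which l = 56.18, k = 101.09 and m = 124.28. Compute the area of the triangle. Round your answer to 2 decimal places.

2792.06

Semiperimeter s = (56.18 + 124.28 + 101.09)/2 = 140.78.
Heron's formula: area = √(140.78·84.595·16.495·39.685) ≈ 2792.1.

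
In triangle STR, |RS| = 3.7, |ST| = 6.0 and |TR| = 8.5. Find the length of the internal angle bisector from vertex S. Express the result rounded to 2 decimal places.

t_S ≈ 2.27

By the law of cosines, cos S = (|RS|² + |ST|² − |TR|²) / (2·|RS|·|ST|) ≈ -0.50811, so ∠S ≈ 120.54°.
The bisector from S has length 2·|RS|·|ST|·cos(∠S/2)/(|RS|+|ST|) ≈ 2.27.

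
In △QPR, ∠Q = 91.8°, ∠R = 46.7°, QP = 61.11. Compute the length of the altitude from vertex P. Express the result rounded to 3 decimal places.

h_P ≈ 61.080

The third angle is ∠P = 180° − ∠R − ∠Q = 41.50°.
Law of sines: PR = QP·sin Q/sin R ≈ 83.927.
Law of sines: RQ = QP·sin P/sin R ≈ 55.639.
Area = ½·QP·PR·sin P ≈ 1699.2.
The altitude from P has length 2·area/RQ ≈ 61.08.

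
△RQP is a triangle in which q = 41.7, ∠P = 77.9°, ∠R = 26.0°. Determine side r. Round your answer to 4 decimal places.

The third angle is ∠Q = 180° − ∠P − ∠R = 76.10°.
Law of sines: r = q·sin R/sin Q ≈ 18.832.

18.8315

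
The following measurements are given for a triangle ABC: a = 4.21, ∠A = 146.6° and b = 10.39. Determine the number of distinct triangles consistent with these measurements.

0

b·sin A = 10.39·sin(146.6°) ≈ 5.719.
Since ∠A is not acute, a triangle exists only if a > b; here a ≤ b, so there is no triangle.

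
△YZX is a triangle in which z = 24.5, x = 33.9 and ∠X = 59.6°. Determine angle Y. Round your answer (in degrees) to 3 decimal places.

Law of sines: sin Z = z·sin X/x ≈ 0.62335.
Since x ≥ z, only the acute value applies: ∠Z ≈ 38.56°.
Then ∠Y = 180° − ∠X − ∠Z ≈ 81.84°.

∠Y ≈ 81.839°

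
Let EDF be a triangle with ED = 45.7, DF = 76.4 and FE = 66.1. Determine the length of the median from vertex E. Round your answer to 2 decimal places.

42.07

Median from E: ½√(2·FE² + 2·ED² − DF²) ≈ 42.067.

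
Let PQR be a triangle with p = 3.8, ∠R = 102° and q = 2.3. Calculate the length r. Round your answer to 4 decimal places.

4.8337

By the law of cosines, r² = p² + q² − 2·p·q·cos R = 23.364, so r ≈ 4.8337.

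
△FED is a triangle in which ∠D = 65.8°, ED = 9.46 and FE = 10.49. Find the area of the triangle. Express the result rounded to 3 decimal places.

area ≈ 42.467

Law of sines: sin F = ED·sin D/FE ≈ 0.82256.
Since FE ≥ ED, only the acute value applies: ∠F ≈ 55.34°.
Then ∠E = 180° − ∠D − ∠F ≈ 58.86°.
Law of sines gives DF = FE·sin E/sin D ≈ 9.8433.
Area = ½·FE·ED·sin E ≈ 42.467.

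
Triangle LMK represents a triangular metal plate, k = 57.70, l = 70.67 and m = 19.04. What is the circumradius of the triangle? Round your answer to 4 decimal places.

R ≈ 43.8740

By the law of cosines, cos L = (m² + k² − l²) / (2·m·k) ≈ -0.59277, so ∠L ≈ 2.205 rad.
Circumradius = l/(2 sin L) ≈ 43.874.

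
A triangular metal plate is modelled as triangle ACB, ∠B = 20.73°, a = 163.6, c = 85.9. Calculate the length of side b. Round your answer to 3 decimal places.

88.639

By the law of cosines, b² = a² + c² − 2·a·c·cos B = 7856.9, so b ≈ 88.639.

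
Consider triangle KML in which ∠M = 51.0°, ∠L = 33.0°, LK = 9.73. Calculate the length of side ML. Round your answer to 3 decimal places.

The third angle is ∠K = 180° − ∠M − ∠L = 96.00°.
Law of sines: ML = LK·sin K/sin M ≈ 12.452.

12.452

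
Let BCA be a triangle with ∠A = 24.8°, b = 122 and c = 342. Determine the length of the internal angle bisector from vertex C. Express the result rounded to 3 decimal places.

By the law of cosines, a² = b² + c² − 2·b·c·cos A = 56096, so a ≈ 236.85.
Law of cosines again: cos C = (a² + b² − c²)/(2·a·b) ≈ -0.79571, so ∠C ≈ 142.72°.
The bisector from C has length 2·a·b·cos(∠C/2)/(a+b) ≈ 51.47.

t_C ≈ 51.470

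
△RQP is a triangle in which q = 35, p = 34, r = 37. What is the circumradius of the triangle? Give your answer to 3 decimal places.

By the law of cosines, cos R = (q² + p² − r²) / (2·q·p) ≈ 0.42521, so ∠R ≈ 64.84°.
Circumradius = r/(2 sin R) ≈ 20.44.

20.440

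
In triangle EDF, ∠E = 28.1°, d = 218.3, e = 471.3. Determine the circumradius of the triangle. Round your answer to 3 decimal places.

Law of sines: sin D = d·sin E/e ≈ 0.21817.
Since e ≥ d, only the acute value applies: ∠D ≈ 12.60°.
Then ∠F = 180° − ∠E − ∠D ≈ 139.30°.
Law of sines gives f = e·sin F/sin E ≈ 652.52.
Circumradius = e/(2 sin E) ≈ 500.31.

500.306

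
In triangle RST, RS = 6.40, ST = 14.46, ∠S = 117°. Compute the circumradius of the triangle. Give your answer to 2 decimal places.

10.26

By the law of cosines, TR² = RS² + ST² − 2·RS·ST·cos S = 334.08, so TR ≈ 18.278.
Area = ½·RS·ST·sin S ≈ 41.229.
Circumradius = TR/(2 sin S) ≈ 10.257.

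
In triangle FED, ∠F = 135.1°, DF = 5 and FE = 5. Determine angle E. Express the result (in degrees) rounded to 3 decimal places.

By the law of cosines, ED² = DF² + FE² − 2·DF·FE·cos F = 85.417, so ED ≈ 9.2421.
Law of cosines again: cos E = (FE² + ED² − DF²)/(2·FE·ED) ≈ 0.92421, so ∠E ≈ 22.45°.

22.450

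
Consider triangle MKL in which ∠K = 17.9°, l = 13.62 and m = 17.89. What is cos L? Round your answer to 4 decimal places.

cos L ≈ 0.7622

By the law of cosines, k² = l² + m² − 2·l·m·cos K = 41.822, so k ≈ 6.467.
Law of cosines again: cos L = (m² + k² − l²)/(2·m·k) ≈ 0.76222, so ∠L ≈ 40.34°.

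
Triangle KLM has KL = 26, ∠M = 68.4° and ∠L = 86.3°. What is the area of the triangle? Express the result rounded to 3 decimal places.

155.033

The third angle is ∠K = 180° − ∠L − ∠M = 25.30°.
Law of sines: LM = KL·sin K/sin M ≈ 11.951.
Law of sines: MK = KL·sin L/sin M ≈ 27.905.
Area = ½·KL·LM·sin L ≈ 155.03.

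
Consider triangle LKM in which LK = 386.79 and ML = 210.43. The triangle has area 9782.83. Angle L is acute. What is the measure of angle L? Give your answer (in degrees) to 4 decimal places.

∠L ≈ 13.9094°

From area = ½·ML·LK·sin L, we get sin L = 2·area/(ML·LK) ≈ 0.24039.
Taking the acute solution, ∠L ≈ 13.91°.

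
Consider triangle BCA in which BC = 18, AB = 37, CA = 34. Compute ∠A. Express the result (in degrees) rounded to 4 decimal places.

By the law of cosines, cos A = (CA² + AB² − BC²) / (2·CA·AB) ≈ 0.87480, so ∠A ≈ 28.98°.

28.9785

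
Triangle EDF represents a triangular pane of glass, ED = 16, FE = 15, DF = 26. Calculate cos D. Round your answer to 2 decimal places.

By the law of cosines, cos D = (ED² + DF² − FE²) / (2·ED·DF) ≈ 0.84976, so ∠D ≈ 31.81°.

cos D ≈ 0.85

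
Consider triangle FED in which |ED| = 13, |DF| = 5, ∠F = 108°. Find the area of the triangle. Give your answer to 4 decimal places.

Law of sines: sin E = |DF|·sin F/|ED| ≈ 0.36579.
Since |ED| ≥ |DF|, only the acute value applies: ∠E ≈ 21.46°.
Then ∠D = 180° − ∠F − ∠E ≈ 50.54°.
Law of sines gives |FE| = |ED|·sin D/sin F ≈ 10.554.
Area = ½·|ED|·|DF|·sin D ≈ 25.094.

25.0936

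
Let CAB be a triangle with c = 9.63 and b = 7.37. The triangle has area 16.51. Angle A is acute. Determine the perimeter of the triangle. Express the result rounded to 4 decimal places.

21.6266

From area = ½·b·c·sin A, we get sin A = 2·area/(b·c) ≈ 0.46525.
Taking the acute solution, ∠A ≈ 27.73°.
Law of cosines then gives a ≈ 4.6266.
Perimeter = 9.63 + 4.6266 + 7.37 = 21.627.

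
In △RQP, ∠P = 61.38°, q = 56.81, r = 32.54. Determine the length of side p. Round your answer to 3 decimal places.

By the law of cosines, p² = r² + q² − 2·r·q·cos P = 2515.3, so p ≈ 50.153.

50.153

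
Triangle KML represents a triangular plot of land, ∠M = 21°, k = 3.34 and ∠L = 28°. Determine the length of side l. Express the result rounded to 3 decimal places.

The third angle is ∠K = 180° − ∠M − ∠L = 131.00°.
Law of sines: l = k·sin L/sin K ≈ 2.0777.

2.078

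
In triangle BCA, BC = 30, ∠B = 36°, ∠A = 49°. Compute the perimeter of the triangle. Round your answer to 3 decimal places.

The third angle is ∠C = 180° − ∠A − ∠B = 95.00°.
Law of sines: CA = BC·sin B/sin A ≈ 23.365.
Law of sines: AB = BC·sin C/sin A ≈ 39.599.
Semiperimeter s = (23.365+39.599+30)/2 = 46.482.
Perimeter = 23.365 + 39.599 + 30 = 92.964.

perimeter ≈ 92.964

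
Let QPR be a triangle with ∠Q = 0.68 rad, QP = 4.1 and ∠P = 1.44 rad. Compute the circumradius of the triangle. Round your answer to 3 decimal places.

The third angle is ∠R = π − ∠Q − ∠P = 1.022 rad.
Law of sines: PR = QP·sin Q/sin R ≈ 3.0225.
Law of sines: RQ = QP·sin P/sin R ≈ 4.7658.
Circumradius = QP/(2 sin R) ≈ 2.4035.

2.403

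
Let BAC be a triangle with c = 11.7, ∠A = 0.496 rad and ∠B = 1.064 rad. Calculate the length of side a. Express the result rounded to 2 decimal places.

5.57

The third angle is ∠C = π − ∠B − ∠A = 1.582 rad.
Law of sines: a = c·sin A/sin C ≈ 5.5685.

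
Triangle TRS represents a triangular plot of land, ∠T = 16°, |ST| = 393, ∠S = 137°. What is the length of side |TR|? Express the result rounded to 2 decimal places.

The third angle is ∠R = 180° − ∠S − ∠T = 27.00°.
Law of sines: |TR| = |ST|·sin S/sin R ≈ 590.38.

590.38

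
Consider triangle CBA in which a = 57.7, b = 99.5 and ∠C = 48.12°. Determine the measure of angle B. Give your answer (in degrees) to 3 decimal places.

96.716

By the law of cosines, c² = b² + a² − 2·b·a·cos C = 5564.3, so c ≈ 74.594.
Law of cosines again: cos B = (a² + c² − b²)/(2·a·c) ≈ -0.11695, so ∠B ≈ 96.72°.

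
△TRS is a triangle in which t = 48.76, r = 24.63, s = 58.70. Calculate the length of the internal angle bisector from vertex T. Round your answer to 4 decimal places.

By the law of cosines, cos T = (r² + s² − t²) / (2·r·s) ≈ 0.57920, so ∠T ≈ 54.61°.
The bisector from T has length 2·r·s·cos(∠T/2)/(r+s) ≈ 30.834.

t_T ≈ 30.8343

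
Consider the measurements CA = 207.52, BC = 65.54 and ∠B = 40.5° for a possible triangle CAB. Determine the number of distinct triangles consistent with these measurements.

BC·sin B = 65.54·sin(40.5°) ≈ 42.56.
Since CA ≥ BC, exactly one triangle exists.

1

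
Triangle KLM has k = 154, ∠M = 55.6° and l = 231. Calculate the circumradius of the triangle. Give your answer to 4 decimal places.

By the law of cosines, m² = k² + l² − 2·k·l·cos M = 36881, so m ≈ 192.04.
Area = ½·k·l·sin M ≈ 14676.
Circumradius = m/(2 sin M) ≈ 116.37.

116.3740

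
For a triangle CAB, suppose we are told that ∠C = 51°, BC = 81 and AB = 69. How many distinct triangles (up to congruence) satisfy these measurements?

BC·sin C = 81·sin(51°) ≈ 62.95.
Since BC sin C < AB < BC (62.95 < 69 < 81), two triangles exist.

2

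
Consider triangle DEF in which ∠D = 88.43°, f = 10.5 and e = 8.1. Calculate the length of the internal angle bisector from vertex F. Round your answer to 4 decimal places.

By the law of cosines, d² = e² + f² − 2·e·f·cos D = 171.2, so d ≈ 13.084.
Law of cosines again: cos F = (d² + e² − f²)/(2·d·e) ≈ 0.59707, so ∠F ≈ 53.34°.
The bisector from F has length 2·d·e·cos(∠F/2)/(d+e) ≈ 8.9413.

t_F ≈ 8.9413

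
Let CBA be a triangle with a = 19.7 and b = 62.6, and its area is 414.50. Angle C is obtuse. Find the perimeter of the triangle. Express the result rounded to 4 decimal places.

160.6127

From area = ½·b·a·sin C, we get sin C = 2·area/(b·a) ≈ 0.67222.
Taking the obtuse solution, ∠C ≈ 137.76°.
Law of cosines then gives c ≈ 78.313.
Perimeter = 78.313 + 62.6 + 19.7 = 160.61.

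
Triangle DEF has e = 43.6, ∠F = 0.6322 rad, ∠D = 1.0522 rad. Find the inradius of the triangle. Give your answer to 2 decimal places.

The third angle is ∠E = π − ∠F − ∠D = 1.4572 rad.
Law of sines: d = e·sin D/sin E ≈ 38.113.
Law of sines: f = e·sin F/sin E ≈ 25.931.
Area = ½·e·d·sin F ≈ 490.97.
Semiperimeter s = (38.113+43.6+25.931)/2 = 53.822.
Inradius = area/s = 490.97/53.822 ≈ 9.1222.

r ≈ 9.12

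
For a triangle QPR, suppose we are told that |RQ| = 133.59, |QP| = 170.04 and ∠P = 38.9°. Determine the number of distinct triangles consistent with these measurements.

2

|QP|·sin P = 170.04·sin(38.9°) ≈ 106.8.
Since |QP| sin P < |RQ| < |QP| (106.8 < 133.59 < 170.04), two triangles exist.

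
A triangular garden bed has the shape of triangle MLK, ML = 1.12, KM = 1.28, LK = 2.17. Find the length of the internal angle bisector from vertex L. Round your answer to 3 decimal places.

By the law of cosines, cos L = (ML² + LK² − KM²) / (2·ML·LK) ≈ 0.88975, so ∠L ≈ 27.16°.
The bisector from L has length 2·ML·LK·cos(∠L/2)/(ML+LK) ≈ 1.4361.

t_L ≈ 1.436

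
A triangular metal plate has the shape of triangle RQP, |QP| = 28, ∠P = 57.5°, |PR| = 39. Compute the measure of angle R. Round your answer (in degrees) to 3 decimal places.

By the law of cosines, |RQ|² = |QP|² + |PR|² − 2·|QP|·|PR|·cos P = 1131.5, so |RQ| ≈ 33.638.
Law of cosines again: cos R = (|PR|² + |RQ|² − |QP|²)/(2·|PR|·|RQ|) ≈ 0.71215, so ∠R ≈ 44.59°.

∠R ≈ 44.590°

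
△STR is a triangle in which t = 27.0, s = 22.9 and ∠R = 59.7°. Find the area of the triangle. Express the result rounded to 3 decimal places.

266.919

Area = ½·s·t·sin R ≈ 266.92.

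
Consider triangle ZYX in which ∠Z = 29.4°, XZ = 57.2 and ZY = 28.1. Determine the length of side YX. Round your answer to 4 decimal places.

By the law of cosines, YX² = XZ² + ZY² − 2·XZ·ZY·cos Z = 1260.8, so YX ≈ 35.508.

35.5079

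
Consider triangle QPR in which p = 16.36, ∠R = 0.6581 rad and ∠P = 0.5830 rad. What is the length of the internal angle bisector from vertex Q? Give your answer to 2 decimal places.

The third angle is ∠Q = π − ∠P − ∠R = 1.9005 rad.
Law of sines: q = p·sin Q/sin P ≈ 28.116.
Law of sines: r = p·sin R/sin P ≈ 18.175.
The bisector from Q has length 2·p·r·cos(∠Q/2)/(p+r) ≈ 10.013.

t_Q ≈ 10.01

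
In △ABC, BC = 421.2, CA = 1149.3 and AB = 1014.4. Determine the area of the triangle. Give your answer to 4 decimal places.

Semiperimeter s = (421.2 + 1149.3 + 1014.4)/2 = 1292.5.
Heron's formula: area = √(1292.5·871.25·143.15·278.05) ≈ 2.1171e+05.

area ≈ 211707.0872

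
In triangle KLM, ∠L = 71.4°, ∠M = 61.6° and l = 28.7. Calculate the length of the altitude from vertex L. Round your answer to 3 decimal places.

The third angle is ∠K = 180° − ∠L − ∠M = 47.00°.
Law of sines: k = l·sin K/sin L ≈ 22.147.
Law of sines: m = l·sin M/sin L ≈ 26.637.
Area = ½·l·k·sin M ≈ 279.56.
The altitude from L has length 2·area/l ≈ 19.481.

19.481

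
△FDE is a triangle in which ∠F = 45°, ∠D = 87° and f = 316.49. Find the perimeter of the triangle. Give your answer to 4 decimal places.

The third angle is ∠E = 180° − ∠F − ∠D = 48.00°.
Law of sines: d = f·sin D/sin F ≈ 446.97.
Law of sines: e = f·sin E/sin F ≈ 332.62.
Semiperimeter s = (316.49+446.97+332.62)/2 = 548.04.
Perimeter = 316.49 + 446.97 + 332.62 = 1096.1.

perimeter ≈ 1096.0811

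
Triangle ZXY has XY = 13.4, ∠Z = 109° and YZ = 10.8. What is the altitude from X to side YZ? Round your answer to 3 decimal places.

h_X ≈ 4.879

Law of sines: sin X = YZ·sin Z/XY ≈ 0.76206.
Since XY ≥ YZ, only the acute value applies: ∠X ≈ 49.65°.
Then ∠Y = 180° − ∠Z − ∠X ≈ 21.35°.
Law of sines gives ZX = XY·sin Y/sin Z ≈ 5.1605.
Area = ½·XY·YZ·sin Y ≈ 26.348.
The altitude from X has length 2·area/YZ ≈ 4.8793.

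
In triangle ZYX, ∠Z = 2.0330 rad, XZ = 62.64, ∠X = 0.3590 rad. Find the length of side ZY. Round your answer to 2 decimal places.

32.30

The third angle is ∠Y = π − ∠X − ∠Z = 0.7496 rad.
Law of sines: ZY = XZ·sin X/sin Y ≈ 32.301.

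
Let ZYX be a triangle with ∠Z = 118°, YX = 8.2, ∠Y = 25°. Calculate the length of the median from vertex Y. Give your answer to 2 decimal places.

The third angle is ∠X = 180° − ∠Z − ∠Y = 37.00°.
Law of sines: XZ = YX·sin Y/sin Z ≈ 3.9249.
Law of sines: ZY = YX·sin X/sin Z ≈ 5.5891.
Median from Y: ½√(2·ZY² + 2·YX² − XZ²) ≈ 6.737.

6.74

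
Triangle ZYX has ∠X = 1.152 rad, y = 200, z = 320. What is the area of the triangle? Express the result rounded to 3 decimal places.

Area = ½·z·y·sin X ≈ 29235.

area ≈ 29234.531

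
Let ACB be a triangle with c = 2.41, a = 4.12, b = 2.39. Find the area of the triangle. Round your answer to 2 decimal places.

area ≈ 2.54

Semiperimeter s = (4.12 + 2.41 + 2.39)/2 = 4.46.
Heron's formula: area = √(4.46·0.34·2.05·2.07) ≈ 2.5367.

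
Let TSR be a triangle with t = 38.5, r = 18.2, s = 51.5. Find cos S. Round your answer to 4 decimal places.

By the law of cosines, cos S = (r² + t² − s²) / (2·r·t) ≈ -0.59852, so ∠S ≈ 2.212 rad.

cos S ≈ -0.5985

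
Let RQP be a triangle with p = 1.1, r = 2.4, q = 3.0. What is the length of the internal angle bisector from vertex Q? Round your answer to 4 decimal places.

0.8369

By the law of cosines, cos Q = (p² + r² − q²) / (2·p·r) ≈ -0.38447, so ∠Q ≈ 112.61°.
The bisector from Q has length 2·p·r·cos(∠Q/2)/(p+r) ≈ 0.8369.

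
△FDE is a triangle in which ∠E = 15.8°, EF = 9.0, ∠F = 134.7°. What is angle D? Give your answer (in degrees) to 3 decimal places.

29.500

The third angle is ∠D = 180° − ∠E − ∠F = 29.50°.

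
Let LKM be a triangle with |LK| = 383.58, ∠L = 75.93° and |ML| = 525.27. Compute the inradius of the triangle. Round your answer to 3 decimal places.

By the law of cosines, |KM|² = |ML|² + |LK|² − 2·|ML|·|LK|·cos L = 3.2508e+05, so |KM| ≈ 570.16.
Area = ½·|ML|·|LK|·sin L ≈ 97719.
Semiperimeter s = (570.16+525.27+383.58)/2 = 739.5.
Inradius = area/s = 97719/739.5 ≈ 132.14.

132.142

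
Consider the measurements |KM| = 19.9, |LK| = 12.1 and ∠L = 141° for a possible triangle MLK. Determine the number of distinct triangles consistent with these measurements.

1

|LK|·sin L = 12.1·sin(141°) ≈ 7.615.
Since ∠L is not acute, a triangle exists only if |KM| > |LK|; here |KM| > |LK|, so there is exactly one triangle.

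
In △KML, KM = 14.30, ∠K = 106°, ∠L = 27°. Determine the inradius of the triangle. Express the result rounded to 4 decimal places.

4.6833

The third angle is ∠M = 180° − ∠L − ∠K = 47.00°.
Law of sines: ML = KM·sin K/sin L ≈ 30.278.
Law of sines: LK = KM·sin M/sin L ≈ 23.037.
Area = ½·KM·ML·sin M ≈ 158.33.
Semiperimeter s = (30.278+23.037+14.3)/2 = 33.807.
Inradius = area/s = 158.33/33.807 ≈ 4.6833.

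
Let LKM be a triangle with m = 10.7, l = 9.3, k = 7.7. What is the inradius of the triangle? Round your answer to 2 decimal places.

Semiperimeter s = (9.3 + 7.7 + 10.7)/2 = 13.85.
Heron's formula: area = √(13.85·4.55·6.15·3.15) ≈ 34.94.
Inradius = area/s = 34.94/13.85 ≈ 2.5227.

2.52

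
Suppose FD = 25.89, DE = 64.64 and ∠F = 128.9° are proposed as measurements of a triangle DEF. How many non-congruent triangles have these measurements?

FD·sin F = 25.89·sin(128.9°) ≈ 20.15.
Since ∠F is not acute, a triangle exists only if DE > FD; here DE > FD, so there is exactly one triangle.

1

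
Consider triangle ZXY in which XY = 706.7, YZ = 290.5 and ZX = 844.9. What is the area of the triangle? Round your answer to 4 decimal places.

area ≈ 97363.9234

Semiperimeter s = (706.7 + 290.5 + 844.9)/2 = 921.05.
Heron's formula: area = √(921.05·214.35·630.55·76.15) ≈ 97364.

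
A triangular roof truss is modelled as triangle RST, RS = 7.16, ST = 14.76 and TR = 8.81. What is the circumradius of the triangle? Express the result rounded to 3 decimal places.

By the law of cosines, cos R = (TR² + RS² − ST²) / (2·TR·RS) ≈ -0.70527, so ∠R ≈ 134.85°.
Circumradius = ST/(2 sin R) ≈ 10.41.

10.410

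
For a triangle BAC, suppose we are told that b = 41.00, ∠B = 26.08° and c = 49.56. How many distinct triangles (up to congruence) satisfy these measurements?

2

c·sin B = 49.56·sin(26.08°) ≈ 21.79.
Since c sin B < b < c (21.79 < 41.00 < 49.56), two triangles exist.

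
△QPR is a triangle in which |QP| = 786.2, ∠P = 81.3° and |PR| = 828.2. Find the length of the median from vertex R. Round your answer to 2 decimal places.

By the law of cosines, |RQ|² = |QP|² + |PR|² − 2·|QP|·|PR|·cos P = 1.107e+06, so |RQ| ≈ 1052.2.
Median from R: ½√(2·|PR|² + 2·|RQ|² − |QP|²) ≈ 861.37.

m_R ≈ 861.37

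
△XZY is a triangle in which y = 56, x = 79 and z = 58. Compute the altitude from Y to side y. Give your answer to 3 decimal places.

Semiperimeter s = (79 + 58 + 56)/2 = 96.5.
Heron's formula: area = √(96.5·17.5·38.5·40.5) ≈ 1622.7.
The altitude from Y has length 2·area/y ≈ 57.954.

57.954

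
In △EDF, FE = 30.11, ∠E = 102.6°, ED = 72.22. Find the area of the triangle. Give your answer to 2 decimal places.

Area = ½·FE·ED·sin E ≈ 1061.1.

area ≈ 1061.09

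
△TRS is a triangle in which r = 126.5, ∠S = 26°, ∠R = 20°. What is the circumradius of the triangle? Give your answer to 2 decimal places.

The third angle is ∠T = 180° − ∠R − ∠S = 134.00°.
Law of sines: t = r·sin T/sin R ≈ 266.06.
Law of sines: s = r·sin S/sin R ≈ 162.14.
Circumradius = r/(2 sin R) ≈ 184.93.

184.93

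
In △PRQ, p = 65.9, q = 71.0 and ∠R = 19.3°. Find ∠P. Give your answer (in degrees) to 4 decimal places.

By the law of cosines, r² = q² + p² − 2·q·p·cos R = 551.91, so r ≈ 23.493.
Law of cosines again: cos P = (r² + q² − p²)/(2·r·q) ≈ 0.37473, so ∠P ≈ 67.99°.

67.9922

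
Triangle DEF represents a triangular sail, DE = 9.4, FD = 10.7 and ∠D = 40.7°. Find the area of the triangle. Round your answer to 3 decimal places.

32.794

Area = ½·FD·DE·sin D ≈ 32.794.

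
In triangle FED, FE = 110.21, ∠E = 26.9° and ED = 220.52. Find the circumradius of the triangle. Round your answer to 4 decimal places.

145.8929

By the law of cosines, DF² = FE² + ED² − 2·FE·ED·cos E = 17428, so DF ≈ 132.01.
Area = ½·FE·ED·sin E ≈ 5497.9.
Circumradius = DF/(2 sin E) ≈ 145.89.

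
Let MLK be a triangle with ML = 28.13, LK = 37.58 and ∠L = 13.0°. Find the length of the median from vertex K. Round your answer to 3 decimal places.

24.084

By the law of cosines, KM² = ML² + LK² − 2·ML·LK·cos L = 143.49, so KM ≈ 11.979.
Median from K: ½√(2·LK² + 2·KM² − ML²) ≈ 24.084.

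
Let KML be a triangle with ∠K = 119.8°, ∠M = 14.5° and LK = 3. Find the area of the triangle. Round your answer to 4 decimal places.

The third angle is ∠L = 180° − ∠K − ∠M = 45.70°.
Law of sines: ML = LK·sin K/sin M ≈ 10.397.
Law of sines: KM = LK·sin L/sin M ≈ 8.5753.
Area = ½·LK·ML·sin L ≈ 11.162.

11.1620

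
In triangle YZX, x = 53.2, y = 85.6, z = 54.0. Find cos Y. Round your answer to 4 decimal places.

By the law of cosines, cos Y = (z² + x² − y²) / (2·z·x) ≈ -0.27519, so ∠Y ≈ 105.97°.

-0.2752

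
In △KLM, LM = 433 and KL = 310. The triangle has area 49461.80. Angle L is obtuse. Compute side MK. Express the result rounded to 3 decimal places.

681.944

From area = ½·KL·LM·sin L, we get sin L = 2·area/(KL·LM) ≈ 0.73697.
Taking the obtuse solution, ∠L ≈ 132.53°.
Law of cosines then gives MK ≈ 681.94.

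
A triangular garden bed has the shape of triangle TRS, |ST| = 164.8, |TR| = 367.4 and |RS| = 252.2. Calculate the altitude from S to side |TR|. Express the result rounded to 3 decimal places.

h_S ≈ 95.792

Semiperimeter s = (252.2 + 164.8 + 367.4)/2 = 392.2.
Heron's formula: area = √(392.2·140·227.4·24.8) ≈ 17597.
The altitude from S has length 2·area/|TR| ≈ 95.792.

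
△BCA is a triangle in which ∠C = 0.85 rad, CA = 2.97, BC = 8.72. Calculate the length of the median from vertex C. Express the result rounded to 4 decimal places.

m_C ≈ 5.4554

By the law of cosines, AB² = BC² + CA² − 2·BC·CA·cos C = 50.674, so AB ≈ 7.1186.
Median from C: ½√(2·BC² + 2·CA² − AB²) ≈ 5.4554.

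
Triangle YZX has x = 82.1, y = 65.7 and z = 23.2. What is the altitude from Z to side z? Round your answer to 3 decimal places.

Semiperimeter s = (65.7 + 23.2 + 82.1)/2 = 85.5.
Heron's formula: area = √(85.5·19.8·62.3·3.4) ≈ 598.82.
The altitude from Z has length 2·area/z ≈ 51.623.

51.623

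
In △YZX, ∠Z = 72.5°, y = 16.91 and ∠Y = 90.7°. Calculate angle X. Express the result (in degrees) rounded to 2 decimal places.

The third angle is ∠X = 180° − ∠Y − ∠Z = 16.80°.

∠X ≈ 16.80°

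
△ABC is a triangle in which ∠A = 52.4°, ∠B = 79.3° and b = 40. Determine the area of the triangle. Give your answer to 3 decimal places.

481.617

The third angle is ∠C = 180° − ∠A − ∠B = 48.30°.
Law of sines: a = b·sin A/sin B ≈ 32.252.
Law of sines: c = b·sin C/sin B ≈ 30.394.
Area = ½·b·a·sin C ≈ 481.62.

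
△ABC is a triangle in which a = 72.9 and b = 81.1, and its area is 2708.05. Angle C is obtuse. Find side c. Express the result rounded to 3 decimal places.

128.968

From area = ½·a·b·sin C, we get sin C = 2·area/(a·b) ≈ 0.91609.
Taking the obtuse solution, ∠C ≈ 113.64°.
Law of cosines then gives c ≈ 128.97.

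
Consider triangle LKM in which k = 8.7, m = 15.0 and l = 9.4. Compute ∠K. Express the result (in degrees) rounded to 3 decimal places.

By the law of cosines, cos K = (m² + l² − k²) / (2·m·l) ≈ 0.84280, so ∠K ≈ 32.56°.

32.563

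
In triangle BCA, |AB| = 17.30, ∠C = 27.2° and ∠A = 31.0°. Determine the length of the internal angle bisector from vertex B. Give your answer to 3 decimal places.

The third angle is ∠B = 180° − ∠C − ∠A = 121.80°.
Law of sines: |CA| = |AB|·sin B/sin C ≈ 32.166.
Law of sines: |BC| = |AB|·sin A/sin C ≈ 19.493.
The bisector from B has length 2·|AB|·|BC|·cos(∠B/2)/(|AB|+|BC|) ≈ 8.9151.

8.915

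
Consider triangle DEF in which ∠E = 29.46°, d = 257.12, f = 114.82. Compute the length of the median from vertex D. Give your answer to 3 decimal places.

By the law of cosines, e² = f² + d² − 2·f·d·cos E = 27884, so e ≈ 166.98.
Median from D: ½√(2·e² + 2·f² − d²) ≈ 63.294.

63.294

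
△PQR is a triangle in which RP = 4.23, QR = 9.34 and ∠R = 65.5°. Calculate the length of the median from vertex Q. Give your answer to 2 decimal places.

By the law of cosines, PQ² = QR² + RP² − 2·QR·RP·cos R = 72.361, so PQ ≈ 8.5065.
Median from Q: ½√(2·PQ² + 2·QR² − RP²) ≈ 8.679.

8.68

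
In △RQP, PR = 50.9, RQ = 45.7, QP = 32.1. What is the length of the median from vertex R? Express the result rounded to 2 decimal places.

Median from R: ½√(2·PR² + 2·RQ² − QP²) ≈ 45.629.

m_R ≈ 45.63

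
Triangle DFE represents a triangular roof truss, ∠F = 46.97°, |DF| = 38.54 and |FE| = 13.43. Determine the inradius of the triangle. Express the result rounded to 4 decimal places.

By the law of cosines, |ED|² = |DF|² + |FE|² − 2·|DF|·|FE|·cos F = 959.31, so |ED| ≈ 30.973.
Area = ½·|DF|·|FE|·sin F ≈ 189.18.
Semiperimeter s = (13.43+30.973+38.54)/2 = 41.471.
Inradius = area/s = 189.18/41.471 ≈ 4.5617.

r ≈ 4.5617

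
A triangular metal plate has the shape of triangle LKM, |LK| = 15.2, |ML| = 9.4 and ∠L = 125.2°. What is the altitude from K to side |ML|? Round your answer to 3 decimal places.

By the law of cosines, |KM|² = |ML|² + |LK|² − 2·|ML|·|LK|·cos L = 484.12, so |KM| ≈ 22.003.
Area = ½·|ML|·|LK|·sin L ≈ 58.377.
The altitude from K has length 2·area/|ML| ≈ 12.421.

12.421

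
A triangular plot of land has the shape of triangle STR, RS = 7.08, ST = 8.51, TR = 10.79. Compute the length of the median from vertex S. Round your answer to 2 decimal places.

m_S ≈ 5.67

Median from S: ½√(2·RS² + 2·ST² − TR²) ≈ 5.6716.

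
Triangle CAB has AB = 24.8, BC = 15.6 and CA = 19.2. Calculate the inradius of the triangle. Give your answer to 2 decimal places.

r ≈ 5.03

Semiperimeter s = (24.8 + 15.6 + 19.2)/2 = 29.8.
Heron's formula: area = √(29.8·5·14.2·10.6) ≈ 149.76.
Inradius = area/s = 149.76/29.8 ≈ 5.0254.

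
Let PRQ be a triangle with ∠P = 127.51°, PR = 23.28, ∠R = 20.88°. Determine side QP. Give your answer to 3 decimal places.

15.830

The third angle is ∠Q = 180° − ∠P − ∠R = 31.61°.
Law of sines: QP = PR·sin R/sin Q ≈ 15.83.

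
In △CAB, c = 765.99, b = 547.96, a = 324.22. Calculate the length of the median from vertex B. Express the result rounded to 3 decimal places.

Median from B: ½√(2·c² + 2·a² − b²) ≈ 520.45.

m_B ≈ 520.447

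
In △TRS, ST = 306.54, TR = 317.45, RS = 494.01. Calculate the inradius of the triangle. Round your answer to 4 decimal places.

Semiperimeter s = (494.01 + 306.54 + 317.45)/2 = 559.
Heron's formula: area = √(559·64.99·252.46·241.55) ≈ 47068.
Inradius = area/s = 47068/559 ≈ 84.201.

r ≈ 84.2010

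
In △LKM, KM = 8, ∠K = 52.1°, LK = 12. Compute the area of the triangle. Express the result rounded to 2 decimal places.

area ≈ 37.88

Area = ½·LK·KM·sin K ≈ 37.876.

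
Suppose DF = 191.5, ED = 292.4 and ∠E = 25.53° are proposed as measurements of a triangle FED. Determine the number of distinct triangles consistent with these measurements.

ED·sin E = 292.4·sin(25.53°) ≈ 126.
Since ED sin E < DF < ED (126 < 191.5 < 292.4), two triangles exist.

2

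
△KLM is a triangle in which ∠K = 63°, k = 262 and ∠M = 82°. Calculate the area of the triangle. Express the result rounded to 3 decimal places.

21879.419

The third angle is ∠L = 180° − ∠M − ∠K = 35.00°.
Law of sines: l = k·sin L/sin K ≈ 168.66.
Law of sines: m = k·sin M/sin K ≈ 291.19.
Area = ½·k·l·sin M ≈ 21879.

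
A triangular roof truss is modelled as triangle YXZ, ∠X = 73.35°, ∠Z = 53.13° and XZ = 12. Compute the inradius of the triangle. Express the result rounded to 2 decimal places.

3.59

The third angle is ∠Y = 180° − ∠X − ∠Z = 53.52°.
Law of sines: ZY = XZ·sin X/sin Y ≈ 14.298.
Law of sines: YX = XZ·sin Z/sin Y ≈ 11.939.
Area = ½·XZ·ZY·sin Z ≈ 68.632.
Semiperimeter s = (12+14.298+11.939)/2 = 19.119.
Inradius = area/s = 68.632/19.119 ≈ 3.5898.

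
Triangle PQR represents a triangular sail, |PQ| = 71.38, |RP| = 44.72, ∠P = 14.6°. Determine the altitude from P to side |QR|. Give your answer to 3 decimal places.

h_P ≈ 26.573

By the law of cosines, |QR|² = |RP|² + |PQ|² − 2·|RP|·|PQ|·cos P = 916.91, so |QR| ≈ 30.28.
Area = ½·|RP|·|PQ|·sin P ≈ 402.32.
The altitude from P has length 2·area/|QR| ≈ 26.573.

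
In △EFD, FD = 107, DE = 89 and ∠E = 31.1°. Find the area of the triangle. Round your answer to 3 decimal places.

area ≈ 3972.597

Law of sines: sin F = DE·sin E/FD ≈ 0.42964.
Since FD ≥ DE, only the acute value applies: ∠F ≈ 25.44°.
Then ∠D = 180° − ∠E − ∠F ≈ 123.46°.
Law of sines gives EF = FD·sin D/sin E ≈ 172.83.
Area = ½·FD·DE·sin D ≈ 3972.6.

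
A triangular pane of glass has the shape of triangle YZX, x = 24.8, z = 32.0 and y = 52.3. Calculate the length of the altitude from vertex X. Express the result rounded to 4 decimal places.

Semiperimeter s = (52.3 + 32 + 24.8)/2 = 54.55.
Heron's formula: area = √(54.55·2.25·22.55·29.75) ≈ 286.95.
The altitude from X has length 2·area/x ≈ 23.141.

23.1411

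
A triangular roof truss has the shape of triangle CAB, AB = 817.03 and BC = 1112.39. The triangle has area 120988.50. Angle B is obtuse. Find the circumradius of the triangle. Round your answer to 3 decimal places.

3591.341

From area = ½·AB·BC·sin B, we get sin B = 2·area/(AB·BC) ≈ 0.26624.
Taking the obtuse solution, ∠B ≈ 164.56°.
Law of cosines then gives CA ≈ 1912.3.
Circumradius = CA/(2 sin B) ≈ 3591.3.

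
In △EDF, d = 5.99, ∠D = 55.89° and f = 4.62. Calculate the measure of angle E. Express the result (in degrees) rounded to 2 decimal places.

∠E ≈ 84.42°

Law of sines: sin F = f·sin D/d ≈ 0.63860.
Since d ≥ f, only the acute value applies: ∠F ≈ 39.69°.
Then ∠E = 180° − ∠D − ∠F ≈ 84.42°.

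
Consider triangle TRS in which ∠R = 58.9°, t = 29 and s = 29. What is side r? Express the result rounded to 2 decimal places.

By the law of cosines, r² = s² + t² − 2·s·t·cos R = 813.19, so r ≈ 28.517.

28.52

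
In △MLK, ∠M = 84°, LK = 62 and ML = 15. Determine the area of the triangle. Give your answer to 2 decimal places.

Law of sines: sin K = ML·sin M/LK ≈ 0.24061.
Since LK ≥ ML, only the acute value applies: ∠K ≈ 13.92°.
Then ∠L = 180° − ∠M − ∠K ≈ 82.08°.
Law of sines gives KM = LK·sin L/sin M ≈ 61.746.
Area = ½·LK·ML·sin L ≈ 460.56.

area ≈ 460.56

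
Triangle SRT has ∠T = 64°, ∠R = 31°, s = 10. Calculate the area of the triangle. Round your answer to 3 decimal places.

area ≈ 23.234

The third angle is ∠S = 180° − ∠R − ∠T = 85.00°.
Law of sines: r = s·sin R/sin S ≈ 5.1701.
Law of sines: t = s·sin T/sin S ≈ 9.0223.
Area = ½·s·r·sin T ≈ 23.234.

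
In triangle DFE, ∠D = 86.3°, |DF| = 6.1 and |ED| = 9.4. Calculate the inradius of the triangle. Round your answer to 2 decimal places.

r ≈ 2.17

By the law of cosines, |FE|² = |ED|² + |DF|² − 2·|ED|·|DF|·cos D = 118.17, so |FE| ≈ 10.871.
Area = ½·|ED|·|DF|·sin D ≈ 28.61.
Semiperimeter s = (10.871+9.4+6.1)/2 = 13.185.
Inradius = area/s = 28.61/13.185 ≈ 2.1699.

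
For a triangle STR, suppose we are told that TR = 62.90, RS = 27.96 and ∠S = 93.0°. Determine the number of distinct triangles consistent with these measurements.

1

RS·sin S = 27.96·sin(93.0°) ≈ 27.92.
Since ∠S is not acute, a triangle exists only if TR > RS; here TR > RS, so there is exactly one triangle.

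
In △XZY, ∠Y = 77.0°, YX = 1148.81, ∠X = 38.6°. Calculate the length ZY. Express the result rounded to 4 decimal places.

794.7364

The third angle is ∠Z = 180° − ∠Y − ∠X = 64.40°.
Law of sines: ZY = YX·sin X/sin Z ≈ 794.74.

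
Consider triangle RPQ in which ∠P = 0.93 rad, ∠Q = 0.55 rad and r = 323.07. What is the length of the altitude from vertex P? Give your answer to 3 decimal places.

The third angle is ∠R = π − ∠P − ∠Q = 1.662 rad.
Law of sines: p = r·sin P/sin R ≈ 260.05.
Law of sines: q = r·sin Q/sin R ≈ 169.56.
Area = ½·r·p·sin Q ≈ 21957.
The altitude from P has length 2·area/p ≈ 168.86.

h_P ≈ 168.865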